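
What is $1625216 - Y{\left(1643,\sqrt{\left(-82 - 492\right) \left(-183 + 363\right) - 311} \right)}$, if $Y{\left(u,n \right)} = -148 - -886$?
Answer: $1624478$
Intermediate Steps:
$Y{\left(u,n \right)} = 738$ ($Y{\left(u,n \right)} = -148 + 886 = 738$)
$1625216 - Y{\left(1643,\sqrt{\left(-82 - 492\right) \left(-183 + 363\right) - 311} \right)} = 1625216 - 738 = 1624478$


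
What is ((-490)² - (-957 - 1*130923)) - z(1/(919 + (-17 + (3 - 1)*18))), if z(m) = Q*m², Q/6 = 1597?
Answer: 163642180769/439922 ≈ 3.7198e+5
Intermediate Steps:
Q = 9582 (Q = 6*1597 = 9582)
z(m) = 9582*m²
((-490)² - (-957 - 1*130923)) - z(1/(919 + (-17 + (3 - 1)*18))) = ((-490)² - (-957 - 1*130923)) - 9582*(1/(919 + (-17 + (3 - 1)*18)))² = (240100 - (-957 - 130923)) - 9582*(1/(919 + (-17 + 2*18)))² = (240100 - 1*(-131880)) - 9582*(1/(919 + (-17 + 36)))² = (240100 + 131880) - 9582*(1/(919 + 19))² = 371980 - 9582*(1/938)² = 371980 - 9582/879844 = 371980 - 1*4791/439922 = 371980 - 4791/439922 = 163642180769/439922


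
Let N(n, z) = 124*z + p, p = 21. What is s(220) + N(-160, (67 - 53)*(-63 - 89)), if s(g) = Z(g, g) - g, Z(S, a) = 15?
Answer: -264056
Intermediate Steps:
N(n, z) = 21 + 124*z (N(n, z) = 124*z + 21 = 21 + 124*z)
s(g) = 15 - g
s(220) + N(-160, (67 - 53)*(-63 - 89)) = (15 - 1*220) + (21 + 124*((67 - 53)*(-63 - 89))) = (15 - 220) + (21 + 124*(14*(-152))) = -205 + (21 + 124*(-2128)) = -205 + (21 - 263872) = -205 - 263851 = -264056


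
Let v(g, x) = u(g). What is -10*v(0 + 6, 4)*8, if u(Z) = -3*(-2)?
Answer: -480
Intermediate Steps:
u(Z) = 6
v(g, x) = 6
-10*v(0 + 6, 4)*8 = -10*6*8 = -60*8 = -480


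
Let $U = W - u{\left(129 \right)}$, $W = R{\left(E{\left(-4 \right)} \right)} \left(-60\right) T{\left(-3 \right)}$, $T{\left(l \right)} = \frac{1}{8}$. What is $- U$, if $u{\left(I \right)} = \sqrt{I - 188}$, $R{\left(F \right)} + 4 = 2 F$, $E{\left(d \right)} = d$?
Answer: $-90 + i \sqrt{59} \approx -90.0 + 7.6811 i$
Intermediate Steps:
$R{\left(F \right)} = -4 + 2 F$
$T{\left(l \right)} = \frac{1}{8}$
$u{\left(I \right)} = \sqrt{-188 + I}$
$W = 90$ ($W = \left(-4 + 2 \left(-4\right)\right) \left(-60\right) \frac{1}{8} = \left(-4 - 8\right) \left(-60\right) \frac{1}{8} = \left(-12\right) \left(-60\right) \frac{1}{8} = 720 \cdot \frac{1}{8} = 90$)
$U = 90 - i \sqrt{59}$ ($U = 90 - \sqrt{-188 + 129} = 90 - \sqrt{-59} = 90 - i \sqrt{59} \approx 90.0 - 7.6811 i$)
$- U = - (90 - i \sqrt{59}) = -90 + i \sqrt{59}$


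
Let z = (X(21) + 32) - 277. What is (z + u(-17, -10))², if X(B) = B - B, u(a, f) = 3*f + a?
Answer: 85264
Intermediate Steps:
u(a, f) = a + 3*f
X(B) = 0
z = -245 (z = (0 + 32) - 277 = 32 - 277 = -245)
(z + u(-17, -10))² = (-245 + (-17 + 3*(-10)))² = (-245 + (-17 - 30))² = (-245 - 47)² = (-292)² = 85264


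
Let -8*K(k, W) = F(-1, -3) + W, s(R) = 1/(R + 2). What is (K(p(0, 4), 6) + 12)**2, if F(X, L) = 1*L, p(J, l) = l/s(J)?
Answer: 8649/64 ≈ 135.14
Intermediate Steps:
s(R) = 1/(2 + R)
p(J, l) = l*(2 + J) (p(J, l) = l/(1/(2 + J)) = l*(2 + J))
F(X, L) = L
K(k, W) = 3/8 - W/8 (K(k, W) = -(-3 + W)/8 = 3/8 - W/8)
(K(p(0, 4), 6) + 12)**2 = ((3/8 - 1/8*6) + 12)**2 = ((3/8 - 3/4) + 12)**2 = (-3/8 + 12)**2 = (93/8)**2 = 8649/64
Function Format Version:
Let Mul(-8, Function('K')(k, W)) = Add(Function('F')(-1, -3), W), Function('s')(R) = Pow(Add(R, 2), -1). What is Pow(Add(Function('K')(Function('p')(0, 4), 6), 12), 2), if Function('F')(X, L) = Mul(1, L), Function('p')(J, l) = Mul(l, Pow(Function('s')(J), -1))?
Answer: Rational(8649, 64) ≈ 135.14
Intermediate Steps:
Function('s')(R) = Pow(Add(2, R), -1)
Function('p')(J, l) = Mul(l, Add(2, J)) (Function('p')(J, l) = Mul(l, Pow(Pow(Add(2, J), -1), -1)) = Mul(l, Add(2, J)))
Function('F')(X, L) = L
Function('K')(k, W) = Add(Rational(3, 8), Mul(Rational(-1, 8), W)) (Function('K')(k, W) = Mul(Rational(-1, 8), Add(-3, W)) = Add(Rational(3, 8), Mul(Rational(-1, 8), W)))
Pow(Add(Function('K')(Function('p')(0, 4), 6), 12), 2) = Pow(Add(Add(Rational(3, 8), Mul(Rational(-1, 8), 6)), 12), 2) = Pow(Add(Add(Rational(3, 8), Rational(-3, 4)), 12), 2) = Pow(Add(Rational(-3, 8), 12), 2) = Pow(Rational(93, 8), 2) = Rational(8649, 64)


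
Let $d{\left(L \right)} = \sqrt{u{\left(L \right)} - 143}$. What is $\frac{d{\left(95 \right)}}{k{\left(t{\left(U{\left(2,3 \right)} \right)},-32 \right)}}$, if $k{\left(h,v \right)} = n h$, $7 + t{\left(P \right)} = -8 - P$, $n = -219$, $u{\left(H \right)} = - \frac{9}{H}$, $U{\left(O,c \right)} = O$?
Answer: $\frac{i \sqrt{1291430}}{353685} \approx 0.0032131 i$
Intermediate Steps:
$t{\left(P \right)} = -15 - P$ ($t{\left(P \right)} = -7 - \left(8 + P\right) = -15 - P$)
$d{\left(L \right)} = \sqrt{-143 - \frac{9}{L}}$ ($d{\left(L \right)} = \sqrt{- \frac{9}{L} - 143} = \sqrt{-143 - \frac{9}{L}}$)
$k{\left(h,v \right)} = - 219 h$
$\frac{d{\left(95 \right)}}{k{\left(t{\left(U{\left(2,3 \right)} \right)},-32 \right)}} = \frac{\sqrt{-143 - \frac{9}{95}}}{\left(-219\right) \left(-15 - 2\right)} = \frac{\sqrt{-143 - \frac{9}{95}}}{\left(-219\right) \left(-17\right)} = \frac{\sqrt{- \frac{13594}{95}}}{3723} = \frac{i \sqrt{1291430}}{95} \cdot \frac{1}{3723} = \frac{i \sqrt{1291430}}{353685}$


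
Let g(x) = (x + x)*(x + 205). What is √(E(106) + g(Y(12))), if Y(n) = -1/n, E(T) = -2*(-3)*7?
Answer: √1130/12 ≈ 2.8013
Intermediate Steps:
E(T) = 42 (E(T) = 6*7 = 42)
g(x) = 2*x*(205 + x) (g(x) = (2*x)*(205 + x) = 2*x*(205 + x))
√(E(106) + g(Y(12))) = √(42 + 2*(-1/12)*(205 - 1/12)) = √(42 + 2*(-1/12)*(2459/12)) = √(42 - 2459/72) = √(565/72) = √1130/12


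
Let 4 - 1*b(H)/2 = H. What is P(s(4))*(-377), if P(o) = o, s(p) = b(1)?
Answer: -2262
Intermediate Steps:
b(H) = 8 - 2*H
s(p) = 6 (s(p) = 8 - 2*1 = 8 - 2 = 6)
P(s(4))*(-377) = 6*(-377) = -2262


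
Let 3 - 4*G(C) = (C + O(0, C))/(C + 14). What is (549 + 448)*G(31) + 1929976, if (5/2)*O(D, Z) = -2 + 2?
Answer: 86874842/45 ≈ 1.9306e+6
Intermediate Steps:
O(D, Z) = 0 (O(D, Z) = 2*(-2 + 2)/5 = (⅖)*0 = 0)
G(C) = ¾ - C/(4*(14 + C)) (G(C) = ¾ - (C + 0)/(4*(C + 14)) = ¾ - C/(4*(14 + C)))
(549 + 448)*G(31) + 1929976 = (549 + 448)*((21 + 31)/(2*(14 + 31))) + 1929976 = 997*((½)*52/45) + 1929976 = 997*((½)*(1/45)*52) + 1929976 = 997*(26/45) + 1929976 = 25922/45 + 1929976 = 86874842/45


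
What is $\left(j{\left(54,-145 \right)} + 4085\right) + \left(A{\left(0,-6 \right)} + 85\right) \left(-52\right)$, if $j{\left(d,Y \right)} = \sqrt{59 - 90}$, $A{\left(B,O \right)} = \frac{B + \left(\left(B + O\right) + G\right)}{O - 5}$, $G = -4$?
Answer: $- \frac{4205}{11} + i \sqrt{31} \approx -382.27 + 5.5678 i$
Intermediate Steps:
$A{\left(B,O \right)} = \frac{-4 + O + 2 B}{-5 + O}$ ($A{\left(B,O \right)} = \frac{B - \left(4 - B - O\right)}{O - 5} = \frac{B + \left(-4 + B + O\right)}{-5 + O} = \frac{-4 + O + 2 B}{-5 + O}$)
$j{\left(d,Y \right)} = i \sqrt{31}$ ($j{\left(d,Y \right)} = \sqrt{-31} = i \sqrt{31}$)
$\left(j{\left(54,-145 \right)} + 4085\right) + \left(A{\left(0,-6 \right)} + 85\right) \left(-52\right) = \left(i \sqrt{31} + 4085\right) + \left(\frac{-4 - 6 + 2 \cdot 0}{-5 - 6} + 85\right) \left(-52\right) = \left(4085 + i \sqrt{31}\right) + \left(\frac{-4 - 6 + 0}{-11} + 85\right) \left(-52\right) = \left(4085 + i \sqrt{31}\right) + \left(\left(- \frac{1}{11}\right) \left(-10\right) + 85\right) \left(-52\right) = \left(4085 + i \sqrt{31}\right) + \left(\frac{10}{11} + 85\right) \left(-52\right) = \left(4085 + i \sqrt{31}\right) + \frac{945}{11} \left(-52\right) = \left(4085 + i \sqrt{31}\right) - \frac{49140}{11} = - \frac{4205}{11} + i \sqrt{31}$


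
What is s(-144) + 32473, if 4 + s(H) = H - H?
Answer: 32469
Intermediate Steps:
s(H) = -4 (s(H) = -4 + (H - H) = -4 + 0 = -4)
s(-144) + 32473 = -4 + 32473 = 32469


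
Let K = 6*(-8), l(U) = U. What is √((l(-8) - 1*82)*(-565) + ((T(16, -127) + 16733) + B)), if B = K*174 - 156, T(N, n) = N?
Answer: √59091 ≈ 243.09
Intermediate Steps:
K = -48
B = -8508 (B = -48*174 - 156 = -8352 - 156 = -8508)
√((l(-8) - 1*82)*(-565) + ((T(16, -127) + 16733) + B)) = √((-8 - 1*82)*(-565) + ((16 + 16733) - 8508)) = √((-8 - 82)*(-565) + (16749 - 8508)) = √(-90*(-565) + 8241) = √(50850 + 8241) = √59091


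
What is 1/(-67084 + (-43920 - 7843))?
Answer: -1/118847 ≈ -8.4142e-6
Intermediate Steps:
1/(-67084 + (-43920 - 7843)) = 1/(-67084 - 51763) = 1/(-118847) = -1/118847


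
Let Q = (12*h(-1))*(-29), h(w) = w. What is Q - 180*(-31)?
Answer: 5928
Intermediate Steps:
Q = 348 (Q = (12*(-1))*(-29) = -12*(-29) = 348)
Q - 180*(-31) = 348 - 180*(-31) = 348 + 5580 = 5928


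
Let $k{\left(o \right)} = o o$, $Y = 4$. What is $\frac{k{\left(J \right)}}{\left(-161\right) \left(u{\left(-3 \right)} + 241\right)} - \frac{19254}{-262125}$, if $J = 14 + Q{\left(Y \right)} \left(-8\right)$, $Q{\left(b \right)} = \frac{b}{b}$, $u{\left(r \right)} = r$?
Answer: $\frac{121389712}{1674017625} \approx 0.072514$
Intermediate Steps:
$Q{\left(b \right)} = 1$
$J = 6$ ($J = 14 + 1 \left(-8\right) = 14 - 8 = 6$)
$k{\left(o \right)} = o^{2}$
$\frac{k{\left(J \right)}}{\left(-161\right) \left(u{\left(-3 \right)} + 241\right)} - \frac{19254}{-262125} = \frac{6^{2}}{\left(-161\right) \left(-3 + 241\right)} - \frac{19254}{-262125} = \frac{36}{\left(-161\right) 238} - - \frac{6418}{87375} = \frac{36}{-38318} + \frac{6418}{87375} = 36 \left(- \frac{1}{38318}\right) + \frac{6418}{87375} = - \frac{18}{19159} + \frac{6418}{87375} = \frac{121389712}{1674017625}$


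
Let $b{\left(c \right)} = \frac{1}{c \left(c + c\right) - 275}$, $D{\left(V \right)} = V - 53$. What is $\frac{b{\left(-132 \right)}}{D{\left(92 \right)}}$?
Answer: $\frac{1}{1348347} \approx 7.4165 \cdot 10^{-7}$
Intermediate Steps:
$D{\left(V \right)} = -53 + V$ ($D{\left(V \right)} = V - 53 = -53 + V$)
$b{\left(c \right)} = \frac{1}{-275 + 2 c^{2}}$ ($b{\left(c \right)} = \frac{1}{c 2 c - 275} = \frac{1}{2 c^{2} - 275} = \frac{1}{-275 + 2 c^{2}}$)
$\frac{b{\left(-132 \right)}}{D{\left(92 \right)}} = \frac{1}{\left(-275 + 2 \left(-132\right)^{2}\right) \left(-53 + 92\right)} = \frac{1}{\left(-275 + 2 \cdot 17424\right) 39} = \frac{1}{-275 + 34848} \cdot \frac{1}{39} = \frac{1}{34573} \cdot \frac{1}{39} = \frac{1}{1348347}$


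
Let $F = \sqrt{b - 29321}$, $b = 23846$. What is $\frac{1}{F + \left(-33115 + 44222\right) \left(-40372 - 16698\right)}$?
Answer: $- \frac{126775298}{80359880914945115} - \frac{i \sqrt{219}}{80359880914945115} \approx -1.5776 \cdot 10^{-9} - 1.8415 \cdot 10^{-16} i$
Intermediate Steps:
$F = 5 i \sqrt{219}$ ($F = \sqrt{23846 - 29321} = \sqrt{-5475} = 5 i \sqrt{219} \approx 73.993 i$)
$\frac{1}{F + \left(-33115 + 44222\right) \left(-40372 - 16698\right)} = \frac{1}{5 i \sqrt{219} + \left(-33115 + 44222\right) \left(-40372 - 16698\right)} = \frac{1}{5 i \sqrt{219} + 11107 \left(-57070\right)} = \frac{1}{5 i \sqrt{219} - 633876490} = \frac{1}{-633876490 + 5 i \sqrt{219}}$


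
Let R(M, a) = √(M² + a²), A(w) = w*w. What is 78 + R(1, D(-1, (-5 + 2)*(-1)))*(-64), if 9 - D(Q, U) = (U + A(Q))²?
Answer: 78 - 320*√2 ≈ -374.55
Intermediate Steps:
A(w) = w²
D(Q, U) = 9 - (U + Q²)²
78 + R(1, D(-1, (-5 + 2)*(-1)))*(-64) = 78 + √(1² + (9 - ((-5 + 2)*(-1) + (-1)²)²)²)*(-64) = 78 + √(1 + (9 - (-3*(-1) + 1)²)²)*(-64) = 78 + √(1 + (9 - (3 + 1)²)²)*(-64) = 78 + √(1 + (9 - 1*4²)²)*(-64) = 78 + √(1 + (9 - 1*16)²)*(-64) = 78 + √(1 + (9 - 16)²)*(-64) = 78 + √(1 + (-7)²)*(-64) = 78 + √(1 + 49)*(-64) = 78 + √50*(-64) = 78 + (5*√2)*(-64) = 78 - 320*√2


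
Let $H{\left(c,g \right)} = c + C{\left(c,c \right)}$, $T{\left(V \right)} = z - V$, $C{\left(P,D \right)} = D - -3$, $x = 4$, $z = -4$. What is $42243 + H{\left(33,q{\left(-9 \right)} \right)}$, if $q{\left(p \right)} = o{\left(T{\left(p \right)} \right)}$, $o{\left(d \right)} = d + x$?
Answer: $42312$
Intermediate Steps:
$C{\left(P,D \right)} = 3 + D$ ($C{\left(P,D \right)} = D + 3 = 3 + D$)
$T{\left(V \right)} = -4 - V$
$o{\left(d \right)} = 4 + d$ ($o{\left(d \right)} = d + 4 = 4 + d$)
$q{\left(p \right)} = - p$ ($q{\left(p \right)} = 4 - \left(4 + p\right) = - p$)
$H{\left(c,g \right)} = 3 + 2 c$ ($H{\left(c,g \right)} = c + \left(3 + c\right) = 3 + 2 c$)
$42243 + H{\left(33,q{\left(-9 \right)} \right)} = 42243 + \left(3 + 2 \cdot 33\right) = 42243 + \left(3 + 66\right) = 42243 + 69 = 42312$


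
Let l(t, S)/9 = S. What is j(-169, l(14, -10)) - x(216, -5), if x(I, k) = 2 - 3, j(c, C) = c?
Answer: -168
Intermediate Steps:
l(t, S) = 9*S
x(I, k) = -1
j(-169, l(14, -10)) - x(216, -5) = -169 - 1*(-1) = -169 + 1 = -168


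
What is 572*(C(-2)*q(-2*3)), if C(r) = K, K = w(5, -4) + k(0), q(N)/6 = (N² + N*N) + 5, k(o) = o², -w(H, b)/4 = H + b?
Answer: -1057056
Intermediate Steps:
w(H, b) = -4*H - 4*b (w(H, b) = -4*(H + b) = -4*H - 4*b)
q(N) = 30 + 12*N² (q(N) = 6*((N² + N*N) + 5) = 6*((N² + N²) + 5) = 6*(2*N² + 5) = 6*(5 + 2*N²) = 30 + 12*N²)
K = -4 (K = (-4*5 - 4*(-4)) + 0² = (-20 + 16) + 0 = -4 + 0 = -4)
C(r) = -4
572*(C(-2)*q(-2*3)) = 572*(-4*(30 + 12*(-2*3)²)) = 572*(-4*(30 + 12*(-6)²)) = 572*(-4*(30 + 12*36)) = 572*(-4*(30 + 432)) = 572*(-4*462) = 572*(-1848) = -1057056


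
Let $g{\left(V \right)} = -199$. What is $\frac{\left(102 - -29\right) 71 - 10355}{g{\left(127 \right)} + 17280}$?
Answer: $- \frac{34}{551} \approx -0.061706$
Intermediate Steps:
$\frac{\left(102 - -29\right) 71 - 10355}{g{\left(127 \right)} + 17280} = \frac{\left(102 - -29\right) 71 - 10355}{-199 + 17280} = \frac{\left(102 + 29\right) 71 - 10355}{17081} = \left(131 \cdot 71 - 10355\right) \frac{1}{17081} = \left(9301 - 10355\right) \frac{1}{17081} = \left(-1054\right) \frac{1}{17081} = - \frac{34}{551}$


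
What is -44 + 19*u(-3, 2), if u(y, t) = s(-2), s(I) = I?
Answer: -82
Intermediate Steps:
u(y, t) = -2
-44 + 19*u(-3, 2) = -44 + 19*(-2) = -44 - 38 = -82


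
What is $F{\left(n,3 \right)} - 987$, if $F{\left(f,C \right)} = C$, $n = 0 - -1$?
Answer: $-984$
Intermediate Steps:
$n = 1$ ($n = 0 + 1 = 1$)
$F{\left(n,3 \right)} - 987 = 3 - 987 = -984$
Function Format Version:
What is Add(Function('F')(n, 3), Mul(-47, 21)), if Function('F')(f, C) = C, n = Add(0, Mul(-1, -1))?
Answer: -984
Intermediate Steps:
n = 1 (n = Add(0, 1) = 1)
Add(Function('F')(n, 3), Mul(-47, 21)) = Add(3, Mul(-47, 21)) = Add(3, -987) = -984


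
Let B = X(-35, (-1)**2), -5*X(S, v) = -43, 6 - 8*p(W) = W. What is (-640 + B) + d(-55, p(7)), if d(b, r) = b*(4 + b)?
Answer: 10868/5 ≈ 2173.6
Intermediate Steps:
p(W) = 3/4 - W/8
X(S, v) = 43/5 (X(S, v) = -1/5*(-43) = 43/5)
B = 43/5 ≈ 8.6000
(-640 + B) + d(-55, p(7)) = (-640 + 43/5) - 55*(4 - 55) = -3157/5 - 55*(-51) = -3157/5 + 2805 = 10868/5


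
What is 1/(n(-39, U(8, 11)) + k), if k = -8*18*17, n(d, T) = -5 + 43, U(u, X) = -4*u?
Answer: -1/2410 ≈ -0.00041494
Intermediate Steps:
n(d, T) = 38
k = -2448 (k = -144*17 = -2448)
1/(n(-39, U(8, 11)) + k) = 1/(38 - 2448) = 1/(-2410) = -1/2410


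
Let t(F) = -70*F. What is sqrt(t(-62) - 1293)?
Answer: sqrt(3047) ≈ 55.200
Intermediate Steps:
sqrt(t(-62) - 1293) = sqrt(-70*(-62) - 1293) = sqrt(4340 - 1293) = sqrt(3047)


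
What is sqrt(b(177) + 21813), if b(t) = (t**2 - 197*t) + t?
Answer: 15*sqrt(82) ≈ 135.83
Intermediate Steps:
b(t) = t**2 - 196*t
sqrt(b(177) + 21813) = sqrt(177*(-196 + 177) + 21813) = sqrt(177*(-19) + 21813) = sqrt(-3363 + 21813) = sqrt(18450) = 15*sqrt(82)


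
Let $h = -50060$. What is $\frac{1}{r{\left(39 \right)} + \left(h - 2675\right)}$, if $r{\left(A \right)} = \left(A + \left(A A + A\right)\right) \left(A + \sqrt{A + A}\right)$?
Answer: $- \frac{4813}{53385301} + \frac{1599 \sqrt{78}}{106770602} \approx 4.2109 \cdot 10^{-5}$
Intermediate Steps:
$r{\left(A \right)} = \left(A + \sqrt{2} \sqrt{A}\right) \left(A^{2} + 2 A\right)$ ($r{\left(A \right)} = \left(A + \left(A^{2} + A\right)\right) \left(A + \sqrt{2 A}\right) = \left(A + \left(A + A^{2}\right)\right) \left(A + \sqrt{2} \sqrt{A}\right) = \left(A^{2} + 2 A\right) \left(A + \sqrt{2} \sqrt{A}\right) = \left(A + \sqrt{2} \sqrt{A}\right) \left(A^{2} + 2 A\right)$)
$\frac{1}{r{\left(39 \right)} + \left(h - 2675\right)} = \frac{1}{\left(39^{3} + 2 \cdot 39^{2} + \sqrt{2} \cdot 39^{\frac{5}{2}} + 2 \sqrt{2} \cdot 39^{\frac{3}{2}}\right) - 52735} = \frac{1}{\left(59319 + 2 \cdot 1521 + \sqrt{2} \cdot 1521 \sqrt{39} + 2 \sqrt{2} \cdot 39 \sqrt{39}\right) - 52735} = \frac{1}{\left(59319 + 3042 + 1521 \sqrt{78} + 78 \sqrt{78}\right) - 52735} = \frac{1}{\left(62361 + 1599 \sqrt{78}\right) - 52735} = \frac{1}{9626 + 1599 \sqrt{78}}$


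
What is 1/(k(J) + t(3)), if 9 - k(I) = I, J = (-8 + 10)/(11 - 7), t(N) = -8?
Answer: 2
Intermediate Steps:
J = ½ (J = 2/4 = 2*(¼) = ½ ≈ 0.50000)
k(I) = 9 - I
1/(k(J) + t(3)) = 1/((9 - 1*½) - 8) = 1/((9 - ½) - 8) = 1/(17/2 - 8) = 1/(½) = 2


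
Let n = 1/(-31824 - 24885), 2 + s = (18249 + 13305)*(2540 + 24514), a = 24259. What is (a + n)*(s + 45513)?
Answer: 1174448406281860010/56709 ≈ 2.0710e+13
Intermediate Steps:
s = 853661914 (s = -2 + (18249 + 13305)*(2540 + 24514) = -2 + 31554*27054 = -2 + 853661916 = 853661914)
n = -1/56709 (n = 1/(-56709) = -1/56709 ≈ -1.7634e-5)
(a + n)*(s + 45513) = (24259 - 1/56709)*(853661914 + 45513) = (1375703630/56709)*853707427 = 1174448406281860010/56709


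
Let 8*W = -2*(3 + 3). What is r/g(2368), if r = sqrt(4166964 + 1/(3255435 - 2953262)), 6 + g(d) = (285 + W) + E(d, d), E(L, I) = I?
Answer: 2*sqrt(380479323771655729)/1598797343 ≈ 0.77162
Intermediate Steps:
W = -3/2 (W = (-2*(3 + 3))/8 = (-2*6)/8 = (1/8)*(-12) = -3/2 ≈ -1.5000)
g(d) = 555/2 + d (g(d) = -6 + ((285 - 3/2) + d) = -6 + (567/2 + d) = 555/2 + d)
r = sqrt(380479323771655729)/302173 (r = sqrt(4166964 + 1/302173) = sqrt(1259144012773/302173) = sqrt(380479323771655729)/302173 ≈ 2041.3)
r/g(2368) = (sqrt(380479323771655729)/302173)/(555/2 + 2368) = (sqrt(380479323771655729)/302173)/(5291/2) = (sqrt(380479323771655729)/302173)*(2/5291) = 2*sqrt(380479323771655729)/1598797343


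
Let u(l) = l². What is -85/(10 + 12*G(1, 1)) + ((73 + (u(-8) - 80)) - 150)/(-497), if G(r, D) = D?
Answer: -40199/10934 ≈ -3.6765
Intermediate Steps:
-85/(10 + 12*G(1, 1)) + ((73 + (u(-8) - 80)) - 150)/(-497) = -85/(10 + 12*1) + ((73 + ((-8)² - 80)) - 150)/(-497) = -85/(10 + 12) + ((73 + (64 - 80)) - 150)*(-1/497) = -85/22 + ((73 - 16) - 150)*(-1/497) = -85*1/22 + (57 - 150)*(-1/497) = -85/22 - 93*(-1/497) = -85/22 + 93/497 = -40199/10934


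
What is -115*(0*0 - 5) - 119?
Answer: 456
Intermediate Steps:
-115*(0*0 - 5) - 119 = -115*(0 - 5) - 119 = -115*(-5) - 119 = 575 - 119 = 456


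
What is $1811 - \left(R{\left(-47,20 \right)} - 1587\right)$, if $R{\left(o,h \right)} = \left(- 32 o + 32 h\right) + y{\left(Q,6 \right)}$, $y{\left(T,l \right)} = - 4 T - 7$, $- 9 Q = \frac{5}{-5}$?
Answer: $\frac{11353}{9} \approx 1261.4$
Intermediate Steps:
$Q = \frac{1}{9}$ ($Q = - \frac{5 \frac{1}{-5}}{9} = - \frac{5 \left(- \frac{1}{5}\right)}{9} = \left(- \frac{1}{9}\right) \left(-1\right) = \frac{1}{9} \approx 0.11111$)
$y{\left(T,l \right)} = -7 - 4 T$
$R{\left(o,h \right)} = - \frac{67}{9} - 32 o + 32 h$ ($R{\left(o,h \right)} = \left(- 32 o + 32 h\right) - \frac{67}{9} = - \frac{67}{9} - 32 o + 32 h$)
$1811 - \left(R{\left(-47,20 \right)} - 1587\right) = 1811 - \left(\left(- \frac{67}{9} - -1504 + 32 \cdot 20\right) - 1587\right) = 1811 - \left(\left(- \frac{67}{9} + 1504 + 640\right) - 1587\right) = 1811 - \left(\frac{19229}{9} - 1587\right) = 1811 - \frac{4946}{9} = \frac{11353}{9}$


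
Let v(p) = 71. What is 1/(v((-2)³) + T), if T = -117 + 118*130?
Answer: 1/15294 ≈ 6.5385e-5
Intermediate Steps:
T = 15223 (T = -117 + 15340 = 15223)
1/(v((-2)³) + T) = 1/(71 + 15223) = 1/15294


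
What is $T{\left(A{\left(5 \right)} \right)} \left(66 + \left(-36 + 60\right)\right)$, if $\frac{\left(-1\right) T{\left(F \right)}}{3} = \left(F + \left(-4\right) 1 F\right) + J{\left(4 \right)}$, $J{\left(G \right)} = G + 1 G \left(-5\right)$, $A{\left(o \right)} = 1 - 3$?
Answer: $2700$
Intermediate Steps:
$A{\left(o \right)} = -2$
$J{\left(G \right)} = - 4 G$ ($J{\left(G \right)} = G + G \left(-5\right) = G - 5 G = - 4 G$)
$T{\left(F \right)} = 48 + 9 F$ ($T{\left(F \right)} = - 3 \left(\left(F + \left(-4\right) 1 F\right) - 16\right) = - 3 \left(\left(F - 4 F\right) - 16\right) = - 3 \left(- 3 F - 16\right) = - 3 \left(-16 - 3 F\right) = 48 + 9 F$)
$T{\left(A{\left(5 \right)} \right)} \left(66 + \left(-36 + 60\right)\right) = \left(48 + 9 \left(-2\right)\right) \left(66 + \left(-36 + 60\right)\right) = \left(48 - 18\right) \left(66 + 24\right) = 30 \cdot 90 = 2700$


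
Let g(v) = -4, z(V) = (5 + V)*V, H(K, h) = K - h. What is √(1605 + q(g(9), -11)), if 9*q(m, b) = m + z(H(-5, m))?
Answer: √14437/3 ≈ 40.051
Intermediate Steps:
z(V) = V*(5 + V)
q(m, b) = m/9 - m*(-5 - m)/9 (q(m, b) = (m + (-5 - m)*(5 + (-5 - m)))/9 = (m + (-5 - m)*(-m))/9 = (m - m*(-5 - m))/9 = m/9 - m*(-5 - m)/9)
√(1605 + q(g(9), -11)) = √(1605 + (⅑)*(-4)*(6 - 4)) = √(1605 + (⅑)*(-4)*2) = √(1605 - 8/9) = √(14437/9) = √14437/3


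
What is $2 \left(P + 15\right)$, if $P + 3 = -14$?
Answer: $-4$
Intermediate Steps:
$P = -17$ ($P = -3 - 14 = -17$)
$2 \left(P + 15\right) = 2 \left(-17 + 15\right) = 2 \left(-2\right) = -4$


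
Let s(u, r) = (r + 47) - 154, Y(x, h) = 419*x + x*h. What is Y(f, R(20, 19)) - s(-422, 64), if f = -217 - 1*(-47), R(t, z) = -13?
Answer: -68977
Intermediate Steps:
f = -170 (f = -217 + 47 = -170)
Y(x, h) = 419*x + h*x
s(u, r) = -107 + r (s(u, r) = (47 + r) - 154 = -107 + r)
Y(f, R(20, 19)) - s(-422, 64) = -170*(419 - 13) - (-107 + 64) = -170*406 - 1*(-43) = -69020 + 43 = -68977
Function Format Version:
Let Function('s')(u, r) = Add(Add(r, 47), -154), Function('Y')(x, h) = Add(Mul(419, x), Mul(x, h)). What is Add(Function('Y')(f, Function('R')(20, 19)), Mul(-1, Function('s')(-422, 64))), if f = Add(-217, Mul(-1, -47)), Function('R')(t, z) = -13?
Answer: -68977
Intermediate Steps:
f = -170 (f = Add(-217, 47) = -170)
Function('Y')(x, h) = Add(Mul(419, x), Mul(h, x))
Function('s')(u, r) = Add(-107, r) (Function('s')(u, r) = Add(Add(47, r), -154) = Add(-107, r))
Add(Function('Y')(f, Function('R')(20, 19)), Mul(-1, Function('s')(-422, 64))) = Add(Mul(-170, Add(419, -13)), Mul(-1, Add(-107, 64))) = Add(Mul(-170, 406), Mul(-1, -43)) = Add(-69020, 43) = -68977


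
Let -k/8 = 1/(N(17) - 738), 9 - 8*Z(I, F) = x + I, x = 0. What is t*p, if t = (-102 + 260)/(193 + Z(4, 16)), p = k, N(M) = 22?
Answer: 2528/277271 ≈ 0.0091174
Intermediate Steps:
Z(I, F) = 9/8 - I/8 (Z(I, F) = 9/8 - (0 + I)/8 = 9/8 - I/8)
k = 2/179 (k = -8/(22 - 738) = -8/(-716) = -8*(-1/716) = 2/179 ≈ 0.011173)
p = 2/179 ≈ 0.011173
t = 1264/1549 (t = (-102 + 260)/(193 + (9/8 - 1/8*4)) = 158/(193 + (9/8 - 1/2)) = 158/(193 + 5/8) = 158/(1549/8) = 158*(8/1549) = 1264/1549 ≈ 0.81601)
t*p = (1264/1549)*(2/179) = 2528/277271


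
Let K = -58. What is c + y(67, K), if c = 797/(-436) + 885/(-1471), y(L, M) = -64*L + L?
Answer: -2708721923/641356 ≈ -4223.4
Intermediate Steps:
y(L, M) = -63*L
c = -1558247/641356 (c = 797*(-1/436) + 885*(-1/1471) = -797/436 - 885/1471 = -1558247/641356 ≈ -2.4296)
c + y(67, K) = -1558247/641356 - 63*67 = -1558247/641356 - 4221 = -2708721923/641356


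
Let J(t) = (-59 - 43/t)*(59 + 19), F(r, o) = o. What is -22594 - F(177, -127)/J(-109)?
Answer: -11257790659/498264 ≈ -22594.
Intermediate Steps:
J(t) = -4602 - 3354/t (J(t) = (-59 - 43/t)*78 = -4602 - 3354/t)
-22594 - F(177, -127)/J(-109) = -22594 - (-127)/(-4602 - 3354/(-109)) = -22594 - (-127)/(-4602 - 3354*(-1/109)) = -22594 - (-127)/(-4602 + 3354/109) = -22594 - (-127)/(-498264/109) = -22594 - (-127)*(-109)/498264 = -22594 - 1*13843/498264 = -22594 - 13843/498264 = -11257790659/498264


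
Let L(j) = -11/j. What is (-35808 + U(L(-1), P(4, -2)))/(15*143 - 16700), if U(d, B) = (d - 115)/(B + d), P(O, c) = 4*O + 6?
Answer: 1181768/480315 ≈ 2.4604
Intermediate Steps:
P(O, c) = 6 + 4*O
U(d, B) = (-115 + d)/(B + d)
(-35808 + U(L(-1), P(4, -2)))/(15*143 - 16700) = (-35808 + (-115 - 11/(-1))/((6 + 4*4) - 11/(-1)))/(15*143 - 16700) = (-35808 + (-115 - 11*(-1))/((6 + 16) - 11*(-1)))/(2145 - 16700) = (-35808 + (-115 + 11)/(22 + 11))/(-14555) = (-35808 - 104/33)*(-1/14555) = -1181768/33*(-1/14555) = 1181768/480315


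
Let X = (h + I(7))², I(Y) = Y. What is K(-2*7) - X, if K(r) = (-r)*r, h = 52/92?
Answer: -133960/529 ≈ -253.23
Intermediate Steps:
h = 13/23 (h = 52*(1/92) = 13/23 ≈ 0.56522)
K(r) = -r²
X = 30276/529 (X = (13/23 + 7)² = (174/23)² = 30276/529 ≈ 57.233)
K(-2*7) - X = -(-2*7)² - 1*30276/529 = -1*(-14)² - 30276/529 = -1*196 - 30276/529 = -196 - 30276/529 = -133960/529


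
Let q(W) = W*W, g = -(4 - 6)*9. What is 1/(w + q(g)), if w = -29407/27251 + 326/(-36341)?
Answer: 141475513/45684128553 ≈ 0.0030968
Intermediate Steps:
g = 18 (g = -(-2)*9 = -1*(-18) = 18)
q(W) = W**2
w = -153937659/141475513 (w = -29407*1/27251 + 326*(-1/36341) = -4201/3893 - 326/36341 = -153937659/141475513 ≈ -1.0881)
1/(w + q(g)) = 1/(-153937659/141475513 + 18**2) = 1/(-153937659/141475513 + 324) = 1/(45684128553/141475513) = 141475513/45684128553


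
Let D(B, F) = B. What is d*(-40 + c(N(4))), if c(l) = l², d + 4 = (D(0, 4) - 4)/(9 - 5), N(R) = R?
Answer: 120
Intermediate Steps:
d = -5 (d = -4 + (0 - 4)/(9 - 5) = -4 - 4/4 = -4 - 4*¼ = -4 - 1 = -5)
d*(-40 + c(N(4))) = -5*(-40 + 4²) = -5*(-40 + 16) = -5*(-24) = 120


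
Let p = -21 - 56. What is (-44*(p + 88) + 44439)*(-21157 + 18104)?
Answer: -134194615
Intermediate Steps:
p = -77
(-44*(p + 88) + 44439)*(-21157 + 18104) = (-44*(-77 + 88) + 44439)*(-21157 + 18104) = (-44*11 + 44439)*(-3053) = (-484 + 44439)*(-3053) = 43955*(-3053) = -134194615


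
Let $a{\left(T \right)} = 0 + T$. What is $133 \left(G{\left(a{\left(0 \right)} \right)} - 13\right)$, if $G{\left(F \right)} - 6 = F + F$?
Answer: $-931$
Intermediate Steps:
$a{\left(T \right)} = T$
$G{\left(F \right)} = 6 + 2 F$ ($G{\left(F \right)} = 6 + \left(F + F\right) = 6 + 2 F$)
$133 \left(G{\left(a{\left(0 \right)} \right)} - 13\right) = 133 \left(\left(6 + 2 \cdot 0\right) - 13\right) = 133 \left(\left(6 + 0\right) - 13\right) = 133 \left(6 - 13\right) = 133 \left(-7\right) = -931$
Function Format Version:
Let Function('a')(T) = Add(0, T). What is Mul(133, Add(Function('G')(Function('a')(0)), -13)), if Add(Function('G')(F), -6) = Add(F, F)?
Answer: -931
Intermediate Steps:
Function('a')(T) = T
Function('G')(F) = Add(6, Mul(2, F)) (Function('G')(F) = Add(6, Add(F, F)) = Add(6, Mul(2, F)))
Mul(133, Add(Function('G')(Function('a')(0)), -13)) = Mul(133, Add(Add(6, Mul(2, 0)), -13)) = Mul(133, Add(Add(6, 0), -13)) = Mul(133, Add(6, -13)) = Mul(133, -7) = -931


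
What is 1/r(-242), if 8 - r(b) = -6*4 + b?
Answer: 1/274 ≈ 0.0036496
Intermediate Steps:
r(b) = 32 - b (r(b) = 8 - (-6*4 + b) = 8 - (-24 + b) = 8 + (24 - b) = 32 - b)
1/r(-242) = 1/(32 - 1*(-242)) = 1/(32 + 242) = 1/274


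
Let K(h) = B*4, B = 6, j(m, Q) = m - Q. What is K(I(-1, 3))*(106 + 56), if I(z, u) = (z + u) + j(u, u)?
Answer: 3888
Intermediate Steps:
I(z, u) = u + z (I(z, u) = (z + u) + (u - u) = (u + z) + 0 = u + z)
K(h) = 24 (K(h) = 6*4 = 24)
K(I(-1, 3))*(106 + 56) = 24*(106 + 56) = 24*162 = 3888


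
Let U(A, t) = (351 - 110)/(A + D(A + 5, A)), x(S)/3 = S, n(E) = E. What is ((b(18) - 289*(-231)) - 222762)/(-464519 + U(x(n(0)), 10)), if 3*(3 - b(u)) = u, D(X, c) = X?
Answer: 130005/387059 ≈ 0.33588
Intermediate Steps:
b(u) = 3 - u/3
x(S) = 3*S
U(A, t) = 241/(5 + 2*A) (U(A, t) = (351 - 110)/(A + (A + 5)) = 241/(A + (5 + A)) = 241/(5 + 2*A))
((b(18) - 289*(-231)) - 222762)/(-464519 + U(x(n(0)), 10)) = (((3 - ⅓*18) - 289*(-231)) - 222762)/(-464519 + 241/(5 + 2*(3*0))) = (((3 - 6) + 66759) - 222762)/(-464519 + 241/(5 + 2*0)) = ((-3 + 66759) - 222762)/(-464519 + 241/(5 + 0)) = (66756 - 222762)/(-464519 + 241/5) = -156006/(-464519 + 241*(⅕)) = -156006/(-464519 + 241/5) = -156006/(-2322354/5) = -156006*(-5/2322354) = 130005/387059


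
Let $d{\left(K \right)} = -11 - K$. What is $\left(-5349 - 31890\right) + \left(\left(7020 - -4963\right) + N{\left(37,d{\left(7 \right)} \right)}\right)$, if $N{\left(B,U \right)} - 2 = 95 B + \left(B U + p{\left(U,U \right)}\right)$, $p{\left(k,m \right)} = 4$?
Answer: $-22401$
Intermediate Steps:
$N{\left(B,U \right)} = 6 + 95 B + B U$ ($N{\left(B,U \right)} = 2 + \left(95 B + \left(B U + 4\right)\right) = 2 + \left(95 B + \left(4 + B U\right)\right) = 2 + \left(4 + 95 B + B U\right) = 6 + 95 B + B U$)
$\left(-5349 - 31890\right) + \left(\left(7020 - -4963\right) + N{\left(37,d{\left(7 \right)} \right)}\right) = \left(-5349 - 31890\right) + \left(\left(7020 - -4963\right) + \left(6 + 95 \cdot 37 + 37 \left(-11 - 7\right)\right)\right) = -37239 + \left(\left(7020 + 4963\right) + \left(6 + 3515 + 37 \left(-11 - 7\right)\right)\right) = -37239 + \left(11983 + \left(6 + 3515 + 37 \left(-18\right)\right)\right) = -37239 + \left(11983 + \left(6 + 3515 - 666\right)\right) = -37239 + \left(11983 + 2855\right) = -37239 + 14838 = -22401$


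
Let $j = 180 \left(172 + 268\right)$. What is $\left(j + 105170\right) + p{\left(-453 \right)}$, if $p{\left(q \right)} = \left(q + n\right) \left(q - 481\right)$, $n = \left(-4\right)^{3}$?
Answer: $667248$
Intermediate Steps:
$j = 79200$ ($j = 180 \cdot 440 = 79200$)
$n = -64$
$p{\left(q \right)} = \left(-481 + q\right) \left(-64 + q\right)$ ($p{\left(q \right)} = \left(q - 64\right) \left(q - 481\right) = \left(-64 + q\right) \left(-481 + q\right) = \left(-481 + q\right) \left(-64 + q\right)$)
$\left(j + 105170\right) + p{\left(-453 \right)} = \left(79200 + 105170\right) + \left(30784 + \left(-453\right)^{2} - -246885\right) = 184370 + \left(30784 + 205209 + 246885\right) = 184370 + 482878 = 667248$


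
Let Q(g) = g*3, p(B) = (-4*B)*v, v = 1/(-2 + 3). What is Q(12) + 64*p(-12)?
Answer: 3108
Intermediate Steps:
v = 1 (v = 1/1 = 1)
p(B) = -4*B (p(B) = -4*B*1 = -4*B)
Q(g) = 3*g
Q(12) + 64*p(-12) = 3*12 + 64*(-4*(-12)) = 36 + 64*48 = 36 + 3072 = 3108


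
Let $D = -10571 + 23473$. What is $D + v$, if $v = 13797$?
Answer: $26699$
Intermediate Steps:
$D = 12902$
$D + v = 12902 + 13797 = 26699$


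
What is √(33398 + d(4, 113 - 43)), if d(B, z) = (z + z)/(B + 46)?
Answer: 6*√23195/5 ≈ 182.76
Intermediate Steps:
d(B, z) = 2*z/(46 + B) (d(B, z) = (2*z)/(46 + B) = 2*z/(46 + B))
√(33398 + d(4, 113 - 43)) = √(33398 + 2*(113 - 43)/(46 + 4)) = √(33398 + 2*70/50) = √(33398 + 2*70*(1/50)) = √(33398 + 14/5) = √(167004/5) = 6*√23195/5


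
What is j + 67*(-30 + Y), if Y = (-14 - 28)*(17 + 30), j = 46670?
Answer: -87598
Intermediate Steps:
Y = -1974 (Y = -42*47 = -1974)
j + 67*(-30 + Y) = 46670 + 67*(-30 - 1974) = 46670 + 67*(-2004) = 46670 - 134268 = -87598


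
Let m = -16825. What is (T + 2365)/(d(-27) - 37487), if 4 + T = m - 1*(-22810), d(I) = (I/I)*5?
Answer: -1391/6247 ≈ -0.22267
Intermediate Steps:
d(I) = 5 (d(I) = 1*5 = 5)
T = 5981 (T = -4 + (-16825 - 1*(-22810)) = -4 + (-16825 + 22810) = -4 + 5985 = 5981)
(T + 2365)/(d(-27) - 37487) = (5981 + 2365)/(5 - 37487) = 8346/(-37482) = 8346*(-1/37482) = -1391/6247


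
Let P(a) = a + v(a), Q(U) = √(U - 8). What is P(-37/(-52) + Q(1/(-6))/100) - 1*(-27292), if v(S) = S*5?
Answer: 709703/26 + 7*I*√6/100 ≈ 27296.0 + 0.17146*I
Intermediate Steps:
v(S) = 5*S
Q(U) = √(-8 + U)
P(a) = 6*a (P(a) = a + 5*a = 6*a)
P(-37/(-52) + Q(1/(-6))/100) - 1*(-27292) = 6*(-37/(-52) + √(-8 + 1/(-6))/100) - 1*(-27292) = 6*(-37*(-1/52) + √(-8 - ⅙)*(1/100)) + 27292 = 6*(37/52 + √(-49/6)*(1/100)) + 27292 = 6*(37/52 + (7*I*√6/6)*(1/100)) + 27292 = 6*(37/52 + 7*I*√6/600) + 27292 = (111/26 + 7*I*√6/100) + 27292 = 709703/26 + 7*I*√6/100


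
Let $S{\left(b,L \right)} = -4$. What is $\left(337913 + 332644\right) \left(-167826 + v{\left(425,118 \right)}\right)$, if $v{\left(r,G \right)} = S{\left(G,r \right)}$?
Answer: $-112539581310$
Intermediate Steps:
$v{\left(r,G \right)} = -4$
$\left(337913 + 332644\right) \left(-167826 + v{\left(425,118 \right)}\right) = \left(337913 + 332644\right) \left(-167826 - 4\right) = 670557 \left(-167830\right) = -112539581310$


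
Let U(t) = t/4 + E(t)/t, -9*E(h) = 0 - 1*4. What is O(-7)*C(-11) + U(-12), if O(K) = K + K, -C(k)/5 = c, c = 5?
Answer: 9368/27 ≈ 346.96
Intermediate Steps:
C(k) = -25 (C(k) = -5*5 = -25)
O(K) = 2*K
E(h) = 4/9 (E(h) = -(0 - 1*4)/9 = -(0 - 4)/9 = -⅑*(-4) = 4/9)
U(t) = t/4 + 4/(9*t)
O(-7)*C(-11) + U(-12) = (2*(-7))*(-25) + ((¼)*(-12) + (4/9)/(-12)) = -14*(-25) + (-3 + (4/9)*(-1/12)) = 350 + (-3 - 1/27) = 350 - 82/27 = 9368/27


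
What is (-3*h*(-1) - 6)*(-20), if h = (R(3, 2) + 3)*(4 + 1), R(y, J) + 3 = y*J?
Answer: -1680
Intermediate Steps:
R(y, J) = -3 + J*y (R(y, J) = -3 + y*J = -3 + J*y)
h = 30 (h = ((-3 + 2*3) + 3)*(4 + 1) = ((-3 + 6) + 3)*5 = (3 + 3)*5 = 6*5 = 30)
(-3*h*(-1) - 6)*(-20) = (-3*30*(-1) - 6)*(-20) = (-90*(-1) - 6)*(-20) = (90 - 6)*(-20) = 84*(-20) = -1680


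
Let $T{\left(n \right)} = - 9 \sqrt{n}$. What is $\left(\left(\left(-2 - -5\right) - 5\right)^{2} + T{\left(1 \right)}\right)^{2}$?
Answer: $25$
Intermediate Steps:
$\left(\left(\left(-2 - -5\right) - 5\right)^{2} + T{\left(1 \right)}\right)^{2} = \left(\left(\left(-2 - -5\right) - 5\right)^{2} - 9 \sqrt{1}\right)^{2} = \left(\left(\left(-2 + 5\right) - 5\right)^{2} - 9\right)^{2} = \left(\left(3 - 5\right)^{2} - 9\right)^{2} = \left(\left(-2\right)^{2} - 9\right)^{2} = \left(4 - 9\right)^{2} = \left(-5\right)^{2} = 25$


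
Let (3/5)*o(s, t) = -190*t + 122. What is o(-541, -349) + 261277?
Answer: 371997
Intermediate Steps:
o(s, t) = 610/3 - 950*t/3 (o(s, t) = 5*(-190*t + 122)/3 = 5*(122 - 190*t)/3 = 610/3 - 950*t/3)
o(-541, -349) + 261277 = (610/3 - 950/3*(-349)) + 261277 = (610/3 + 331550/3) + 261277 = 110720 + 261277 = 371997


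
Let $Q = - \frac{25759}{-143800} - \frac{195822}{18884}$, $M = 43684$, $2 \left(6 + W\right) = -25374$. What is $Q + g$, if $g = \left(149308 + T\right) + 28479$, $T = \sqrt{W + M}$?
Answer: $\frac{120689084809939}{678879800} + \sqrt{30991} \approx 1.7795 \cdot 10^{5}$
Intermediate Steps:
$W = -12693$ ($W = -6 + \frac{1}{2} \left(-25374\right) = -6 - 12687 = -12693$)
$T = \sqrt{30991}$ ($T = \sqrt{-12693 + 43684} = \sqrt{30991} \approx 176.04$)
$Q = - \frac{6918192661}{678879800}$ ($Q = \left(-25759\right) \left(- \frac{1}{143800}\right) - \frac{97911}{9442} = \frac{25759}{143800} - \frac{97911}{9442} = - \frac{6918192661}{678879800} \approx -10.191$)
$g = 177787 + \sqrt{30991}$ ($g = \left(149308 + \sqrt{30991}\right) + 28479 = 177787 + \sqrt{30991} \approx 1.7796 \cdot 10^{5}$)
$Q + g = - \frac{6918192661}{678879800} + \left(177787 + \sqrt{30991}\right) = \frac{120689084809939}{678879800} + \sqrt{30991}$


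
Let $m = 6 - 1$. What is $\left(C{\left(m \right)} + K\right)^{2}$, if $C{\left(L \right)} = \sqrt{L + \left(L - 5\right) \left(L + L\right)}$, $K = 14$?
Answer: $\left(14 + \sqrt{5}\right)^{2} \approx 263.61$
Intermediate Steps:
$m = 5$
$C{\left(L \right)} = \sqrt{L + 2 L \left(-5 + L\right)}$ ($C{\left(L \right)} = \sqrt{L + \left(-5 + L\right) 2 L} = \sqrt{L + 2 L \left(-5 + L\right)}$)
$\left(C{\left(m \right)} + K\right)^{2} = \left(\sqrt{5 \left(-9 + 2 \cdot 5\right)} + 14\right)^{2} = \left(\sqrt{5 \left(-9 + 10\right)} + 14\right)^{2} = \left(\sqrt{5 \cdot 1} + 14\right)^{2} = \left(\sqrt{5} + 14\right)^{2} = \left(14 + \sqrt{5}\right)^{2}$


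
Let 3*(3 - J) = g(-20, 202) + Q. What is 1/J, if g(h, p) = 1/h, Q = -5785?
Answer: 20/38627 ≈ 0.00051777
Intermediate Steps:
J = 38627/20 (J = 3 - (1/(-20) - 5785)/3 = 3 - (-1/20 - 5785)/3 = 3 - 1/3*(-115701/20) = 3 + 38567/20 = 38627/20 ≈ 1931.3)
1/J = 1/(38627/20) = 20/38627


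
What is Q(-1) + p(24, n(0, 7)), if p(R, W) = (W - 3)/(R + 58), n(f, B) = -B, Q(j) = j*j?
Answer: 36/41 ≈ 0.87805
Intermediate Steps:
Q(j) = j²
p(R, W) = (-3 + W)/(58 + R)
Q(-1) + p(24, n(0, 7)) = (-1)² + (-3 - 1*7)/(58 + 24) = 1 + (-3 - 7)/82 = 1 + (1/82)*(-10) = 1 - 5/41 = 36/41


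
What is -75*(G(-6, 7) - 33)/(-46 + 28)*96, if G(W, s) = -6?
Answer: -15600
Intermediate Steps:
-75*(G(-6, 7) - 33)/(-46 + 28)*96 = -75*(-6 - 33)/(-46 + 28)*96 = -(-2925)/(-18)*96 = -(-2925)*(-1)/18*96 = -75*13/6*96 = -325/2*96 = -15600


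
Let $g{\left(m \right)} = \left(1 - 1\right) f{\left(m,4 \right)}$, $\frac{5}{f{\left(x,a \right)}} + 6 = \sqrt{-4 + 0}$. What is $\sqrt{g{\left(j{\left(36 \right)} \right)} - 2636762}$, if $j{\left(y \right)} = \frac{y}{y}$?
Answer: $i \sqrt{2636762} \approx 1623.8 i$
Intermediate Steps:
$j{\left(y \right)} = 1$
$f{\left(x,a \right)} = \frac{-6 - 2 i}{8}$ ($f{\left(x,a \right)} = \frac{5}{-6 + \sqrt{-4 + 0}} = \frac{5}{-6 + \sqrt{-4}} = \frac{5}{-6 + 2 i} = 5 \frac{-6 - 2 i}{40} = \frac{-6 - 2 i}{8}$)
$g{\left(m \right)} = 0$ ($g{\left(m \right)} = \left(1 - 1\right) \left(- \frac{3}{4} - \frac{i}{4}\right) = 0 \left(- \frac{3}{4} - \frac{i}{4}\right) = 0$)
$\sqrt{g{\left(j{\left(36 \right)} \right)} - 2636762} = \sqrt{0 - 2636762} = \sqrt{-2636762} = i \sqrt{2636762}$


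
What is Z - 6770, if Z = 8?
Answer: -6762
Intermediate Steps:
Z - 6770 = 8 - 6770 = -6762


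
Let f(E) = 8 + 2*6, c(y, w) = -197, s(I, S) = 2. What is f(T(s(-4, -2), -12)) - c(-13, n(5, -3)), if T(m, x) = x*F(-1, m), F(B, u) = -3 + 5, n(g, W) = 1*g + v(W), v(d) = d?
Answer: 217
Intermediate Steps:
n(g, W) = W + g (n(g, W) = 1*g + W = g + W = W + g)
F(B, u) = 2
T(m, x) = 2*x (T(m, x) = x*2 = 2*x)
f(E) = 20 (f(E) = 8 + 12 = 20)
f(T(s(-4, -2), -12)) - c(-13, n(5, -3)) = 20 - 1*(-197) = 20 + 197 = 217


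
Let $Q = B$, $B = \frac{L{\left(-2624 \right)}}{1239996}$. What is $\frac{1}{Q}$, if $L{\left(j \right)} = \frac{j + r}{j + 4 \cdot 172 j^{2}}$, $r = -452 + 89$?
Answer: $- \frac{5874029770815744}{2987} \approx -1.9665 \cdot 10^{12}$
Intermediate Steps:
$r = -363$
$L{\left(j \right)} = \frac{-363 + j}{j + 688 j^{2}}$ ($L{\left(j \right)} = \frac{j - 363}{j + 4 \cdot 172 j^{2}} = \frac{-363 + j}{j + 688 j^{2}}$)
$B = - \frac{2987}{5874029770815744}$ ($B = \frac{\frac{1}{-2624} \frac{1}{1 + 688 \left(-2624\right)} \left(-363 - 2624\right)}{1239996} = \left(- \frac{1}{2624}\right) \frac{1}{1 - 1805312} \left(-2987\right) \frac{1}{1239996} = \left(- \frac{1}{2624}\right) \frac{1}{-1805311} \left(-2987\right) \frac{1}{1239996} = \left(- \frac{1}{2624}\right) \left(- \frac{1}{1805311}\right) \left(-2987\right) \frac{1}{1239996} = \left(- \frac{2987}{4737136064}\right) \frac{1}{1239996} = - \frac{2987}{5874029770815744} \approx -5.0851 \cdot 10^{-13}$)
$Q = - \frac{2987}{5874029770815744} \approx -5.0851 \cdot 10^{-13}$
$\frac{1}{Q} = \frac{1}{- \frac{2987}{5874029770815744}} = - \frac{5874029770815744}{2987}$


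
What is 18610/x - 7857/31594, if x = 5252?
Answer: 68337422/20741461 ≈ 3.2947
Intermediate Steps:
18610/x - 7857/31594 = 18610/5252 - 7857/31594 = 18610*(1/5252) - 7857*1/31594 = 9305/2626 - 7857/31594 = 68337422/20741461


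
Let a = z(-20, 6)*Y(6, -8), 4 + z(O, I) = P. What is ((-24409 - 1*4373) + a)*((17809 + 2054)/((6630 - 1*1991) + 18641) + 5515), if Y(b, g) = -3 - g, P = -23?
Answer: -1237734958257/7760 ≈ -1.5950e+8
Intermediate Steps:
z(O, I) = -27 (z(O, I) = -4 - 23 = -27)
a = -135 (a = -27*(-3 - 1*(-8)) = -27*(-3 + 8) = -27*5 = -135)
((-24409 - 1*4373) + a)*((17809 + 2054)/((6630 - 1*1991) + 18641) + 5515) = ((-24409 - 1*4373) - 135)*((17809 + 2054)/((6630 - 1*1991) + 18641) + 5515) = ((-24409 - 4373) - 135)*(19863/((6630 - 1991) + 18641) + 5515) = (-28782 - 135)*(19863/(4639 + 18641) + 5515) = -28917*(19863/23280 + 5515) = -28917*(19863*(1/23280) + 5515) = -28917*(6621/7760 + 5515) = -28917*42803021/7760 = -1237734958257/7760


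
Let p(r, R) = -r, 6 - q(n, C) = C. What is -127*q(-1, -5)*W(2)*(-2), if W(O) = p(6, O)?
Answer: -16764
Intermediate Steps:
q(n, C) = 6 - C
W(O) = -6 (W(O) = -1*6 = -6)
-127*q(-1, -5)*W(2)*(-2) = -127*(6 - 1*(-5))*(-6)*(-2) = -127*(6 + 5)*(-6)*(-2) = -127*11*(-6)*(-2) = -(-8382)*(-2) = -127*132 = -16764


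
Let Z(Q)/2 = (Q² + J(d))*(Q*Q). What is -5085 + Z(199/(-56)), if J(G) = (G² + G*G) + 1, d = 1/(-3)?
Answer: -209557625815/44255232 ≈ -4735.2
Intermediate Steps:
d = -⅓ ≈ -0.33333
J(G) = 1 + 2*G² (J(G) = (G² + G²) + 1 = 2*G² + 1 = 1 + 2*G²)
Z(Q) = 2*Q²*(11/9 + Q²) (Z(Q) = 2*((Q² + (1 + 2*(-⅓)²))*(Q*Q)) = 2*((Q² + (1 + 2*(⅑)))*Q²) = 2*((Q² + (1 + 2/9))*Q²) = 2*((Q² + 11/9)*Q²) = 2*((11/9 + Q²)*Q²) = 2*(Q²*(11/9 + Q²)) = 2*Q²*(11/9 + Q²))
-5085 + Z(199/(-56)) = -5085 + 2*(199/(-56))²*(11/9 + (199/(-56))²) = -5085 + 2*(199*(-1/56))²*(11/9 + (199*(-1/56))²) = -5085 + 2*(-199/56)²*(11/9 + (-199/56)²) = -5085 + 2*(39601/3136)*(11/9 + 39601/3136) = -5085 + 2*(39601/3136)*(390905/28224) = -5085 + 15480228905/44255232 = -209557625815/44255232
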